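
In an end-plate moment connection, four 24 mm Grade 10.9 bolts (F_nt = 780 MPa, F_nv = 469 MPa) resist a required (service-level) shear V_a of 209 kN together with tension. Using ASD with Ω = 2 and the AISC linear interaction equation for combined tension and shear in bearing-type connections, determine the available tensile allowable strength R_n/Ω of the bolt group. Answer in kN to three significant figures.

A_b = π·24²/4 = 452.4 mm²; f_rv = 209 × 1000 / (4 × 452.4) = 115.5 MPa.
F'_nt = 1.3 F_nt − (Ω F_nt / F_nv) f_rv = 1.3·780 − (2·780/469)·115.5 = 629.8 MPa, capped at F_nt → F'_nt = 629.8 MPa.
R_n = F'_nt · A_b · n = 629.8 × 452.4 × 4 / 1000 = 1140 kN.
Allowable strength R_n/Ω = 1140 / 2 = 570 kN.

570 kN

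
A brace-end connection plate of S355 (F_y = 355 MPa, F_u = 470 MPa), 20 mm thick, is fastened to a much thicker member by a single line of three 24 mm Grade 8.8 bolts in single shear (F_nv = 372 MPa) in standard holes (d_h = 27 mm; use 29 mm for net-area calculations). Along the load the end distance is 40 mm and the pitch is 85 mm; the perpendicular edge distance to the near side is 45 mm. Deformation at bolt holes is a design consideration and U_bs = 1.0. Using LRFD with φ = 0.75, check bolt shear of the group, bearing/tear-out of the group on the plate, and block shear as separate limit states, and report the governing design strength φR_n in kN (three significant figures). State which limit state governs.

Bolt shear: A_b = π·24²/4 = 452.4 mm²; R_n = 372 × 452.4 × 3 × 1 / 1000 = 504.9 kN → 0.75 × 504.9 = 379 kN.
Bearing: edge l_c = 26.5, r_n = 298.9 kN; interior l_c = 58, r_n = 541.4 kN; R_n = 298.9 + 2·541.4 = 1382 kN → 1040 kN.
Block shear: A_gv = 4200, A_nv = 2750, A_nt = 610 mm²; R_n = min(0.6F_uA_nv, 0.6F_yA_gv) + U_bs·F_u·A_nt = 1062 kN → 797 kN.
Bolt shear governs: 379 kN.

379 kN (bolt shear governs)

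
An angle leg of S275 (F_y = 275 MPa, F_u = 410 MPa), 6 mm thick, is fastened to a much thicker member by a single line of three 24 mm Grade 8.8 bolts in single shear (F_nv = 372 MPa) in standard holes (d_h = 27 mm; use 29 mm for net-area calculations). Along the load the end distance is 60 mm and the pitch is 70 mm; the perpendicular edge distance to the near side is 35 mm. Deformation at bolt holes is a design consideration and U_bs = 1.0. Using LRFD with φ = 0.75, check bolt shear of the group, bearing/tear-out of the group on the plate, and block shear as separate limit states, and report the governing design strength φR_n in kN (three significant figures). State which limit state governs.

Bolt shear: A_b = π·24²/4 = 452.4 mm²; R_n = 372 × 452.4 × 3 × 1 / 1000 = 504.9 kN → 0.75 × 504.9 = 379 kN.
Bearing: edge l_c = 46.5, r_n = 137.3 kN; interior l_c = 43, r_n = 126.9 kN; R_n = 137.3 + 2·126.9 = 391.1 kN → 293 kN.
Block shear: A_gv = 1200, A_nv = 765, A_nt = 123 mm²; R_n = min(0.6F_uA_nv, 0.6F_yA_gv) + U_bs·F_u·A_nt = 238.6 kN → 179 kN.
Block shear governs: 179 kN.

179 kN (block shear governs)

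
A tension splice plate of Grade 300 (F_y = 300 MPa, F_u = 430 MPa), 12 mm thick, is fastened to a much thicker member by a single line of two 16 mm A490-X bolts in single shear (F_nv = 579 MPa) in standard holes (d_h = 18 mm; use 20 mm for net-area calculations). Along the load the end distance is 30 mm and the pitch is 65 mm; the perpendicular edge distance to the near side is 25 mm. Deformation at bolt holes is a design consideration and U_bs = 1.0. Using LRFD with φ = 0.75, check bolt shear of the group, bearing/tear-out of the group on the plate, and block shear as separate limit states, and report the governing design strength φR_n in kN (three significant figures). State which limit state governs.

Bolt shear: A_b = π·16²/4 = 201.1 mm²; R_n = 579 × 201.1 × 2 × 1 / 1000 = 232.8 kN → 0.75 × 232.8 = 175 kN.
Bearing: edge l_c = 21, r_n = 130 kN; interior l_c = 47, r_n = 198.1 kN; R_n = 130 + 1·198.1 = 328.2 kN → 246 kN.
Block shear: A_gv = 1140, A_nv = 780, A_nt = 180 mm²; R_n = min(0.6F_uA_nv, 0.6F_yA_gv) + U_bs·F_u·A_nt = 278.6 kN → 209 kN.
Bolt shear governs: 175 kN.

175 kN (bolt shear governs)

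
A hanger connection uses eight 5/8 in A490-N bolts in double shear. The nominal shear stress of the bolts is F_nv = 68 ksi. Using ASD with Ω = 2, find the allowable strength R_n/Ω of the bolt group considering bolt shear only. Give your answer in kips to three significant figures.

A_b = π × 0.625² / 4 = 0.3068 in².
R_n = F_nv · A_b · n · n_s = 68 × 0.3068 × 8 × 2 = 333.8 kips.
Allowable strength R_n/Ω = 333.8 / 2 = 167 kips.

167 kips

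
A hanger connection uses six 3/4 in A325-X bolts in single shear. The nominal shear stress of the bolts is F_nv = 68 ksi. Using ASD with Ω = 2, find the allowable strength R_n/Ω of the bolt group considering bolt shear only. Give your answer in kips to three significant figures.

90.1 kips

A_b = π × 0.75² / 4 = 0.4418 in².
R_n = F_nv · A_b · n · n_s = 68 × 0.4418 × 6 × 1 = 180.2 kips.
Allowable strength R_n/Ω = 180.2 / 2 = 90.1 kips.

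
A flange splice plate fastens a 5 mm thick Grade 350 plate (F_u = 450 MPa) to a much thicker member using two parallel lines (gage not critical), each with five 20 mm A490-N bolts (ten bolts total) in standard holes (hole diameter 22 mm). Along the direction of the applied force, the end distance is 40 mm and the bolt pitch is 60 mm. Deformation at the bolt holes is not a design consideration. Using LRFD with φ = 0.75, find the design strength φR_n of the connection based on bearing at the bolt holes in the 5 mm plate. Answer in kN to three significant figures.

Per bolt r_n = 1.5 l_c t F_u ≤ 3.0 d t F_u; upper limit = 3.0 × 20 × 5 × 450 / 1000 = 135 kN.
Edge bolt: l_c = 40 − 22/2 = 29 mm → 1.5 × 29 × 5 × 450 / 1000 = 97.88 → r_n = 97.88 kN.
Interior bolts: l_c = 60 − 22 = 38 mm → 1.5 × 38 × 5 × 450 / 1000 = 128.2 → r_n = 128.2 kN.
R_n = 2 × 97.88 + 8 × 128.2 = 1222 kN.
Design strength φR_n = 0.75 × 1222 = 916 kN.

916 kN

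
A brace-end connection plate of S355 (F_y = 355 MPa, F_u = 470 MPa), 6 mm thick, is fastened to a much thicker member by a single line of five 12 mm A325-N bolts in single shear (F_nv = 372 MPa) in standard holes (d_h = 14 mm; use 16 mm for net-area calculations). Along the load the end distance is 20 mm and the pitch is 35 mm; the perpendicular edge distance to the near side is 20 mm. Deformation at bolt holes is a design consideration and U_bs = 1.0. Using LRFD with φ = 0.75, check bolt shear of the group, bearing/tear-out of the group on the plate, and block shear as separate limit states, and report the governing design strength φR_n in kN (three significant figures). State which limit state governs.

Bolt shear: A_b = π·12²/4 = 113.1 mm²; R_n = 372 × 113.1 × 5 × 1 / 1000 = 210.4 kN → 0.75 × 210.4 = 158 kN.
Bearing: edge l_c = 13, r_n = 43.99 kN; interior l_c = 21, r_n = 71.06 kN; R_n = 43.99 + 4·71.06 = 328.2 kN → 246 kN.
Block shear: A_gv = 960, A_nv = 528, A_nt = 72 mm²; R_n = min(0.6F_uA_nv, 0.6F_yA_gv) + U_bs·F_u·A_nt = 182.7 kN → 137 kN.
Block shear governs: 137 kN.

137 kN (block shear governs)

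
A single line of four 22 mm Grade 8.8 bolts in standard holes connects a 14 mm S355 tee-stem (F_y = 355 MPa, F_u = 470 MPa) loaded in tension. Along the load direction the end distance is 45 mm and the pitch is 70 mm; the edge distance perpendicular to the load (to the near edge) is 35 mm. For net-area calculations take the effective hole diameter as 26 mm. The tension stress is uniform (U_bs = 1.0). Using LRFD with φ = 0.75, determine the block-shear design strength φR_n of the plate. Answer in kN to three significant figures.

594 kN

Shear plane L_v = 45 + 3·70 = 255 mm; A_gv = 255 × 14 = 3570 mm².
A_nv = (255 − 3.5·26) × 14 = 2296 mm².
A_nt = (35 − 0.5·26) × 14 = 308 mm².
0.6 F_u A_nv = 647.5 kN; 0.6 F_y A_gv = 760.4 kN → shear rupture governs the shear term.
R_n = 647.5 + 1.0 × 470 × 308 / 1000 = 792.2 kN.
Design strength φR_n = 0.75 × 792.2 = 594 kN.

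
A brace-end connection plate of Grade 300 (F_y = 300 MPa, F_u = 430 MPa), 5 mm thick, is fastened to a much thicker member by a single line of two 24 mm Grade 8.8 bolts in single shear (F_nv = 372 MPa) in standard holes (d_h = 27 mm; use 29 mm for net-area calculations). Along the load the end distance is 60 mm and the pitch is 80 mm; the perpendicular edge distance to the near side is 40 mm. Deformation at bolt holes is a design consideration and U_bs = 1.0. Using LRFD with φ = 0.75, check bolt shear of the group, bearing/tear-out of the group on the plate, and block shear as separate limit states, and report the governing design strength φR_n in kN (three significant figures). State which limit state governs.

134 kN (block shear governs)

Bolt shear: A_b = π·24²/4 = 452.4 mm²; R_n = 372 × 452.4 × 2 × 1 / 1000 = 336.6 kN → 0.75 × 336.6 = 252 kN.
Bearing: edge l_c = 46.5, r_n = 120 kN; interior l_c = 53, r_n = 123.8 kN; R_n = 120 + 1·123.8 = 243.8 kN → 183 kN.
Block shear: A_gv = 700, A_nv = 482.5, A_nt = 127.5 mm²; R_n = min(0.6F_uA_nv, 0.6F_yA_gv) + U_bs·F_u·A_nt = 179.3 kN → 134 kN.
Block shear governs: 134 kN.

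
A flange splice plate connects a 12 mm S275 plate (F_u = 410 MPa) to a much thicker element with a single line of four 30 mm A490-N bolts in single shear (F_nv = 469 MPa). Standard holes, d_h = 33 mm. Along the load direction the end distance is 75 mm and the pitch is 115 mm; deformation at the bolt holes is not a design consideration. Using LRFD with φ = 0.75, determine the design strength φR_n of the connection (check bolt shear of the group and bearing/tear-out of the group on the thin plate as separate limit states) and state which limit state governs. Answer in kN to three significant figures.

995 kN (bolt shear governs)

Bolt shear: A_b = π·30²/4 = 706.9 mm²; R_n = 469 × 706.9 × 4 × 1 / 1000 = 1326 kN → 0.75 × 1326 = 995 kN.
Bearing (1.5 l_c t F_u ≤ 3.0 d t F_u): upper limit = 3.0·30·12·410 / 1000 = 442.8 kN.
  Edge l_c = 75 − 33/2 = 58.5 → r_n = 431.7 kN; interior l_c = 115 − 33 = 82 → r_n = 442.8 kN.
  R_n,bearing = 1·431.7 + 3·442.8 = 1760 kN → 0.75 × 1760 = 1320 kN.
Bolt shear governs: 995 kN.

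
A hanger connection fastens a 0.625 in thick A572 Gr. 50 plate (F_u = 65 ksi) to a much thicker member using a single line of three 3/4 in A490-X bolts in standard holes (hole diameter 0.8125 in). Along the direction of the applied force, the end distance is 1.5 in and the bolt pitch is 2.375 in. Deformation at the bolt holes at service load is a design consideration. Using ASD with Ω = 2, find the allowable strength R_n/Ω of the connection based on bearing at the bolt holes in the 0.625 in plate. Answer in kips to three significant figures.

Per bolt r_n = 1.2 l_c t F_u ≤ 2.4 d t F_u; upper limit = 2.4 × 0.75 × 0.625 × 65 = 73.12 kips.
Edge bolt: l_c = 1.5 − 0.8125/2 = 1.094 in → 1.2 × 1.094 × 0.625 × 65 = 53.32 → r_n = 53.32 kips.
Interior bolts: l_c = 2.375 − 0.8125 = 1.562 in → 1.2 × 1.562 × 0.625 × 65 = 76.17 → r_n = 73.12 kips.
R_n = 1 × 53.32 + 2 × 73.12 = 199.6 kips.
Allowable strength R_n/Ω = 199.6 / 2 = 99.8 kips.

99.8 kips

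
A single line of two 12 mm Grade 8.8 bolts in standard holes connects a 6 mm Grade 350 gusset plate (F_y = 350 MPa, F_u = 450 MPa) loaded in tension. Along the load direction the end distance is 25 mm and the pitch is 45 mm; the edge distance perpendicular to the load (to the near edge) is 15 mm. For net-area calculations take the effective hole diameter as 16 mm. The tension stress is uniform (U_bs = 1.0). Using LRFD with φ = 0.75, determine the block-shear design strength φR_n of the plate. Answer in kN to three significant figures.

Shear plane L_v = 25 + 1·45 = 70 mm; A_gv = 70 × 6 = 420 mm².
A_nv = (70 − 1.5·16) × 6 = 276 mm².
A_nt = (15 − 0.5·16) × 6 = 42 mm².
0.6 F_u A_nv = 74.52 kN; 0.6 F_y A_gv = 88.2 kN → shear rupture governs the shear term.
R_n = 74.52 + 1.0 × 450 × 42 / 1000 = 93.42 kN.
Design strength φR_n = 0.75 × 93.42 = 70.1 kN.

70.1 kN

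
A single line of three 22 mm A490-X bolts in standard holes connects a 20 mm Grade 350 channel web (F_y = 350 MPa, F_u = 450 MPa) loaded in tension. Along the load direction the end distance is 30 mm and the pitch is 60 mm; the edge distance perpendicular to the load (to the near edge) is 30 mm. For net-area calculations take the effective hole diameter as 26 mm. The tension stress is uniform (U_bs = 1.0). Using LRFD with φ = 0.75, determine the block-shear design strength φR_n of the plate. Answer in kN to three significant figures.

459 kN

Shear plane L_v = 30 + 2·60 = 150 mm; A_gv = 150 × 20 = 3000 mm².
A_nv = (150 − 2.5·26) × 20 = 1700 mm².
A_nt = (30 − 0.5·26) × 20 = 340 mm².
0.6 F_u A_nv = 459 kN; 0.6 F_y A_gv = 630 kN → shear rupture governs the shear term.
R_n = 459 + 1.0 × 450 × 340 / 1000 = 612 kN.
Design strength φR_n = 0.75 × 612 = 459 kN.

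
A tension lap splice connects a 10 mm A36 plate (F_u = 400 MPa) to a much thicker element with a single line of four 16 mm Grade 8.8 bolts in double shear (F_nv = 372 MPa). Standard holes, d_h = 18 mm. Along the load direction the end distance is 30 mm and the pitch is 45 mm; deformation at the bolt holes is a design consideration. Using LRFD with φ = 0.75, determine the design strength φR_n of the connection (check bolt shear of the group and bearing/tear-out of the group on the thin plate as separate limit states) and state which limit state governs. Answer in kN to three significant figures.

367 kN (bearing governs)

Bolt shear: A_b = π·16²/4 = 201.1 mm²; R_n = 372 × 201.1 × 4 × 2 / 1000 = 598.4 kN → 0.75 × 598.4 = 449 kN.
Bearing (1.2 l_c t F_u ≤ 2.4 d t F_u): upper limit = 2.4·16·10·400 / 1000 = 153.6 kN.
  Edge l_c = 30 − 18/2 = 21 → r_n = 100.8 kN; interior l_c = 45 − 18 = 27 → r_n = 129.6 kN.
  R_n,bearing = 1·100.8 + 3·129.6 = 489.6 kN → 0.75 × 489.6 = 367 kN.
Bearing governs: 367 kN.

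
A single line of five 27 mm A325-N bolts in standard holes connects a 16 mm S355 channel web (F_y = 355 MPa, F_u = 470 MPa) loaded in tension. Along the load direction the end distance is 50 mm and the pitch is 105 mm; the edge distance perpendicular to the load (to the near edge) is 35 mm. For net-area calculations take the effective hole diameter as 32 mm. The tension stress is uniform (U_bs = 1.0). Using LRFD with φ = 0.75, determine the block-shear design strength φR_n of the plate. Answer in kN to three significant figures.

1210 kN

Shear plane L_v = 50 + 4·105 = 470 mm; A_gv = 470 × 16 = 7520 mm².
A_nv = (470 − 4.5·32) × 16 = 5216 mm².
A_nt = (35 − 0.5·32) × 16 = 304 mm².
0.6 F_u A_nv = 1471 kN; 0.6 F_y A_gv = 1602 kN → shear rupture governs the shear term.
R_n = 1471 + 1.0 × 470 × 304 / 1000 = 1614 kN.
Design strength φR_n = 0.75 × 1614 = 1210 kN.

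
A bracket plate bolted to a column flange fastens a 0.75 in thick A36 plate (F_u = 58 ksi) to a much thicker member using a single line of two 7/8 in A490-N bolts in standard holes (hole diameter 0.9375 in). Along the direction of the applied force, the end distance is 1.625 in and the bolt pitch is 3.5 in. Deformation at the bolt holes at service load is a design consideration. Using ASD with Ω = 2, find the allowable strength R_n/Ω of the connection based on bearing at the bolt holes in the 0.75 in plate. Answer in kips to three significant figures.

75.9 kips

Per bolt r_n = 1.2 l_c t F_u ≤ 2.4 d t F_u; upper limit = 2.4 × 0.875 × 0.75 × 58 = 91.35 kips.
Edge bolt: l_c = 1.625 − 0.9375/2 = 1.156 in → 1.2 × 1.156 × 0.75 × 58 = 60.36 → r_n = 60.36 kips.
Interior bolts: l_c = 3.5 − 0.9375 = 2.562 in → 1.2 × 2.562 × 0.75 × 58 = 133.8 → r_n = 91.35 kips.
R_n = 1 × 60.36 + 1 × 91.35 = 151.7 kips.
Allowable strength R_n/Ω = 151.7 / 2 = 75.9 kips.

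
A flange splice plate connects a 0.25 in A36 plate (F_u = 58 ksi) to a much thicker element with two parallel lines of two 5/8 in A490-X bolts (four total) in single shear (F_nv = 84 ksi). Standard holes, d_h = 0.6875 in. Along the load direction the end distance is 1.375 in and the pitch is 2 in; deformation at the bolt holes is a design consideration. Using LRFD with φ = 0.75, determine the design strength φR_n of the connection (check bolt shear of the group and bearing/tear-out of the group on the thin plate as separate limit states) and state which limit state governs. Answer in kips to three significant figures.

Bolt shear: A_b = π·0.625²/4 = 0.3068 in²; R_n = 84 × 0.3068 × 4 × 1 = 103.1 kips → 0.75 × 103.1 = 77.3 kips.
Bearing (1.2 l_c t F_u ≤ 2.4 d t F_u): upper limit = 2.4·0.625·0.25·58 = 21.75 kips.
  Edge l_c = 1.375 − 0.6875/2 = 1.031 → r_n = 17.94 kips; interior l_c = 2 − 0.6875 = 1.312 → r_n = 21.75 kips.
  R_n,bearing = 2·17.94 + 2·21.75 = 79.39 kips → 0.75 × 79.39 = 59.5 kips.
Bearing governs: 59.5 kips.

59.5 kips (bearing governs)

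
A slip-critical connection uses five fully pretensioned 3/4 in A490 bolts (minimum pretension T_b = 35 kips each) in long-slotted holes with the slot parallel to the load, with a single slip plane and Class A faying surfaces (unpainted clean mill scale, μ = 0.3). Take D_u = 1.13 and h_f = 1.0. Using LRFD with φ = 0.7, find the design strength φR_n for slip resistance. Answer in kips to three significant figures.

41.5 kips

R_n = μ · D_u · h_f · T_b · n_s · n_b = 0.3 × 1.13 × 1.0 × 35 × 1 × 5 = 59.32 kips.
Design strength φR_n = 0.7 × 59.32 = 41.5 kips.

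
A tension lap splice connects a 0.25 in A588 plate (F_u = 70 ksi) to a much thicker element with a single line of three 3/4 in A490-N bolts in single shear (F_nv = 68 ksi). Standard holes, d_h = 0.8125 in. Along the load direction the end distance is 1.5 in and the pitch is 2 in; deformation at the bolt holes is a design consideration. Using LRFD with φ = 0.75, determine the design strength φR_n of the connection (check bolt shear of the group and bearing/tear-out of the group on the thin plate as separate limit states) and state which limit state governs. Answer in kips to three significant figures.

54.6 kips (bearing governs)

Bolt shear: A_b = π·0.75²/4 = 0.4418 in²; R_n = 68 × 0.4418 × 3 × 1 = 90.12 kips → 0.75 × 90.12 = 67.6 kips.
Bearing (1.2 l_c t F_u ≤ 2.4 d t F_u): upper limit = 2.4·0.75·0.25·70 = 31.5 kips.
  Edge l_c = 1.5 − 0.8125/2 = 1.094 → r_n = 22.97 kips; interior l_c = 2 − 0.8125 = 1.188 → r_n = 24.94 kips.
  R_n,bearing = 1·22.97 + 2·24.94 = 72.84 kips → 0.75 × 72.84 = 54.6 kips.
Bearing governs: 54.6 kips.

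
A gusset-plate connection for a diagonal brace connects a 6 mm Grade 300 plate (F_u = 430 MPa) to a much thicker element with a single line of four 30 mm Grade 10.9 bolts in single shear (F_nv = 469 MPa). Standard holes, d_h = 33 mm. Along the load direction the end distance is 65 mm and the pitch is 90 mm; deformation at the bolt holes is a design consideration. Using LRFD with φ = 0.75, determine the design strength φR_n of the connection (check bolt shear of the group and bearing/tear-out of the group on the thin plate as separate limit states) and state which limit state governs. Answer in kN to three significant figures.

510 kN (bearing governs)

Bolt shear: A_b = π·30²/4 = 706.9 mm²; R_n = 469 × 706.9 × 4 × 1 / 1000 = 1326 kN → 0.75 × 1326 = 995 kN.
Bearing (1.2 l_c t F_u ≤ 2.4 d t F_u): upper limit = 2.4·30·6·430 / 1000 = 185.8 kN.
  Edge l_c = 65 − 33/2 = 48.5 → r_n = 150.2 kN; interior l_c = 90 − 33 = 57 → r_n = 176.5 kN.
  R_n,bearing = 1·150.2 + 3·176.5 = 679.6 kN → 0.75 × 679.6 = 510 kN.
Bearing governs: 510 kN.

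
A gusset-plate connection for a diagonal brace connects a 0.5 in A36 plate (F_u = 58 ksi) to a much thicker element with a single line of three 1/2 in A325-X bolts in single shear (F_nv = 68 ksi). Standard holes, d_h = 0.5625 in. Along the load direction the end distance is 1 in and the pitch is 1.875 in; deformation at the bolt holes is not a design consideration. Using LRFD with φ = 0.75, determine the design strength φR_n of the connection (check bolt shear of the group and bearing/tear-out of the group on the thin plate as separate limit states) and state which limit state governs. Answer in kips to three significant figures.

30 kips (bolt shear governs)

Bolt shear: A_b = π·0.5²/4 = 0.1963 in²; R_n = 68 × 0.1963 × 3 × 1 = 40.06 kips → 0.75 × 40.06 = 30 kips.
Bearing (1.5 l_c t F_u ≤ 3.0 d t F_u): upper limit = 3.0·0.5·0.5·58 = 43.5 kips.
  Edge l_c = 1 − 0.5625/2 = 0.7188 → r_n = 31.27 kips; interior l_c = 1.875 − 0.5625 = 1.312 → r_n = 43.5 kips.
  R_n,bearing = 1·31.27 + 2·43.5 = 118.3 kips → 0.75 × 118.3 = 88.7 kips.
Bolt shear governs: 30 kips.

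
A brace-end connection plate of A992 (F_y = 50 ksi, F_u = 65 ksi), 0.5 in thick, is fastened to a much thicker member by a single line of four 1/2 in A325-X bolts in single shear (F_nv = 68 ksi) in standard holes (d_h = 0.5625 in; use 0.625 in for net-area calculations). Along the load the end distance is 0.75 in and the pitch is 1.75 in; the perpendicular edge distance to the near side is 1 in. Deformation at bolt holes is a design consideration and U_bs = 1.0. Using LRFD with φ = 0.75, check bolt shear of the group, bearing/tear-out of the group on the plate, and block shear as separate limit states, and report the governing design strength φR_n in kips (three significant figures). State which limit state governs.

Bolt shear: A_b = π·0.5²/4 = 0.1963 in²; R_n = 68 × 0.1963 × 4 × 1 = 53.41 kips → 0.75 × 53.41 = 40.1 kips.
Bearing: edge l_c = 0.4688, r_n = 18.28 kips; interior l_c = 1.188, r_n = 39 kips; R_n = 18.28 + 3·39 = 135.3 kips → 101 kips.
Block shear: A_gv = 3, A_nv = 1.906, A_nt = 0.3438 in²; R_n = min(0.6F_uA_nv, 0.6F_yA_gv) + U_bs·F_u·A_nt = 96.69 kips → 72.5 kips.
Bolt shear governs: 40.1 kips.

40.1 kips (bolt shear governs)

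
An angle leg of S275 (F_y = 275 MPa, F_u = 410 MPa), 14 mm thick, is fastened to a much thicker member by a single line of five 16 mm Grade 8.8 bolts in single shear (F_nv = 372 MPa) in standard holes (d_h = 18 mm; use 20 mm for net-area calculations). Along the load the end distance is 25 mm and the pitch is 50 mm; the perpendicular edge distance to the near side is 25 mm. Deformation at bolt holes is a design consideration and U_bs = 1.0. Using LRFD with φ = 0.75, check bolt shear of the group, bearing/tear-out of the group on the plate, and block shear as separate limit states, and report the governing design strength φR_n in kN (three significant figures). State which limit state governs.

280 kN (bolt shear governs)

Bolt shear: A_b = π·16²/4 = 201.1 mm²; R_n = 372 × 201.1 × 5 × 1 / 1000 = 374 kN → 0.75 × 374 = 280 kN.
Bearing: edge l_c = 16, r_n = 110.2 kN; interior l_c = 32, r_n = 220.4 kN; R_n = 110.2 + 4·220.4 = 991.9 kN → 744 kN.
Block shear: A_gv = 3150, A_nv = 1890, A_nt = 210 mm²; R_n = min(0.6F_uA_nv, 0.6F_yA_gv) + U_bs·F_u·A_nt = 551 kN → 413 kN.
Bolt shear governs: 280 kN.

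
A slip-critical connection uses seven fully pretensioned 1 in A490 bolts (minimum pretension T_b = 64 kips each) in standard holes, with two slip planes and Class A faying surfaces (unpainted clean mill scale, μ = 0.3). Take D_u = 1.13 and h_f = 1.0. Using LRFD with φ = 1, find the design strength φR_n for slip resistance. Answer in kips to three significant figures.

R_n = μ · D_u · h_f · T_b · n_s · n_b = 0.3 × 1.13 × 1.0 × 64 × 2 × 7 = 303.7 kips.
Design strength φR_n = 1 × 303.7 = 304 kips.

304 kips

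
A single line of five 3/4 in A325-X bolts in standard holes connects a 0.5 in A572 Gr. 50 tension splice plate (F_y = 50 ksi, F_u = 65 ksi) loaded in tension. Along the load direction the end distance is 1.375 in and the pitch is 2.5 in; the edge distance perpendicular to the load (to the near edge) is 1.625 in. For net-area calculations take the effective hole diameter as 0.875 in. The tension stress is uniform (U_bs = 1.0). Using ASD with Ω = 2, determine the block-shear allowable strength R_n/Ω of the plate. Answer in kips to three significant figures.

Shear plane L_v = 1.375 + 4·2.5 = 11.38 in; A_gv = 11.38 × 0.5 = 5.688 in².
A_nv = (11.38 − 4.5·0.875) × 0.5 = 3.719 in².
A_nt = (1.625 − 0.5·0.875) × 0.5 = 0.5938 in².
0.6 F_u A_nv = 145 kips; 0.6 F_y A_gv = 170.6 kips → shear rupture governs the shear term.
R_n = 145 + 1.0 × 65 × 0.5938 = 183.6 kips.
Allowable strength R_n/Ω = 183.6 / 2 = 91.8 kips.

91.8 kips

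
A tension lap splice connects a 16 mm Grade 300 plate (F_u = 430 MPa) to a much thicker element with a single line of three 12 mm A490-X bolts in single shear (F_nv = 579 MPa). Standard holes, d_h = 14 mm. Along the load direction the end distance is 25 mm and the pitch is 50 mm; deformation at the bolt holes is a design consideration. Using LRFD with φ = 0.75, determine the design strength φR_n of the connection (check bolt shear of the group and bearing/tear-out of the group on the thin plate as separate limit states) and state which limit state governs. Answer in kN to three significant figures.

147 kN (bolt shear governs)

Bolt shear: A_b = π·12²/4 = 113.1 mm²; R_n = 579 × 113.1 × 3 × 1 / 1000 = 196.5 kN → 0.75 × 196.5 = 147 kN.
Bearing (1.2 l_c t F_u ≤ 2.4 d t F_u): upper limit = 2.4·12·16·430 / 1000 = 198.1 kN.
  Edge l_c = 25 − 14/2 = 18 → r_n = 148.6 kN; interior l_c = 50 − 14 = 36 → r_n = 198.1 kN.
  R_n,bearing = 1·148.6 + 2·198.1 = 544.9 kN → 0.75 × 544.9 = 409 kN.
Bolt shear governs: 147 kN.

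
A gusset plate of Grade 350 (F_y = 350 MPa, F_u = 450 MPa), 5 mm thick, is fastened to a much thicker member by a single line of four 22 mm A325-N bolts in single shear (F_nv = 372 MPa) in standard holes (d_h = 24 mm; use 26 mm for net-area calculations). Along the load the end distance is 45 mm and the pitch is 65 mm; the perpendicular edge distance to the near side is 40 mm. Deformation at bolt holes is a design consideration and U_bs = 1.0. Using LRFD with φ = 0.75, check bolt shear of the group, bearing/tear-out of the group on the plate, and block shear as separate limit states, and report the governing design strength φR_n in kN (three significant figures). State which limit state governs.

Bolt shear: A_b = π·22²/4 = 380.1 mm²; R_n = 372 × 380.1 × 4 × 1 / 1000 = 565.6 kN → 0.75 × 565.6 = 424 kN.
Bearing: edge l_c = 33, r_n = 89.1 kN; interior l_c = 41, r_n = 110.7 kN; R_n = 89.1 + 3·110.7 = 421.2 kN → 316 kN.
Block shear: A_gv = 1200, A_nv = 745, A_nt = 135 mm²; R_n = min(0.6F_uA_nv, 0.6F_yA_gv) + U_bs·F_u·A_nt = 261.9 kN → 196 kN.
Block shear governs: 196 kN.

196 kN (block shear governs)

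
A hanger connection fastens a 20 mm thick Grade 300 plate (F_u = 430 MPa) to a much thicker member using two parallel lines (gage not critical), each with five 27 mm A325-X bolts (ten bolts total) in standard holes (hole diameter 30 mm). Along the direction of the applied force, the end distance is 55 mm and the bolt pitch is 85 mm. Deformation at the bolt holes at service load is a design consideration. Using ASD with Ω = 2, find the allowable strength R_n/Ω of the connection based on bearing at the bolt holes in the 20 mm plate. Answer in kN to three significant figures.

Per bolt r_n = 1.2 l_c t F_u ≤ 2.4 d t F_u; upper limit = 2.4 × 27 × 20 × 430 / 1000 = 557.3 kN.
Edge bolt: l_c = 55 − 30/2 = 40 mm → 1.2 × 40 × 20 × 430 / 1000 = 412.8 → r_n = 412.8 kN.
Interior bolts: l_c = 85 − 30 = 55 mm → 1.2 × 55 × 20 × 430 / 1000 = 567.6 → r_n = 557.3 kN.
R_n = 2 × 412.8 + 8 × 557.3 = 5284 kN.
Allowable strength R_n/Ω = 5284 / 2 = 2640 kN.

2640 kN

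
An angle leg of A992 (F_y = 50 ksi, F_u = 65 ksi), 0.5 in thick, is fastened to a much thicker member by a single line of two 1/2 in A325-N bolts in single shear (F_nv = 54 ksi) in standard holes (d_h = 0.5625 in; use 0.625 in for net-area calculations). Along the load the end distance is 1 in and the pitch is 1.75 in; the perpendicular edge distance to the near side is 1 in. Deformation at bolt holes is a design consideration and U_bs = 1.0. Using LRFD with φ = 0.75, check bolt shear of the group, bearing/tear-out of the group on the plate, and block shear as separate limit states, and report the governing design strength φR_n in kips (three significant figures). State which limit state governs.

Bolt shear: A_b = π·0.5²/4 = 0.1963 in²; R_n = 54 × 0.1963 × 2 × 1 = 21.21 kips → 0.75 × 21.21 = 15.9 kips.
Bearing: edge l_c = 0.7188, r_n = 28.03 kips; interior l_c = 1.188, r_n = 39 kips; R_n = 28.03 + 1·39 = 67.03 kips → 50.3 kips.
Block shear: A_gv = 1.375, A_nv = 0.9062, A_nt = 0.3438 in²; R_n = min(0.6F_uA_nv, 0.6F_yA_gv) + U_bs·F_u·A_nt = 57.69 kips → 43.3 kips.
Bolt shear governs: 15.9 kips.

15.9 kips (bolt shear governs)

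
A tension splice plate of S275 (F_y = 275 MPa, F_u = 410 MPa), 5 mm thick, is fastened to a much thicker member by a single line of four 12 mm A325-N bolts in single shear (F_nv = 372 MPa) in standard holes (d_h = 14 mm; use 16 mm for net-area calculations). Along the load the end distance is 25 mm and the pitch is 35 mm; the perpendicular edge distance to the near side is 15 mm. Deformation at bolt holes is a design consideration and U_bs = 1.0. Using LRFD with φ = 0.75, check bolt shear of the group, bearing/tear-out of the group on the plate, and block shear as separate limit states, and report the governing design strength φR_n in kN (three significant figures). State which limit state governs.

Bolt shear: A_b = π·12²/4 = 113.1 mm²; R_n = 372 × 113.1 × 4 × 1 / 1000 = 168.3 kN → 0.75 × 168.3 = 126 kN.
Bearing: edge l_c = 18, r_n = 44.28 kN; interior l_c = 21, r_n = 51.66 kN; R_n = 44.28 + 3·51.66 = 199.3 kN → 149 kN.
Block shear: A_gv = 650, A_nv = 370, A_nt = 35 mm²; R_n = min(0.6F_uA_nv, 0.6F_yA_gv) + U_bs·F_u·A_nt = 105.4 kN → 79 kN.
Block shear governs: 79 kN.

79 kN (block shear governs)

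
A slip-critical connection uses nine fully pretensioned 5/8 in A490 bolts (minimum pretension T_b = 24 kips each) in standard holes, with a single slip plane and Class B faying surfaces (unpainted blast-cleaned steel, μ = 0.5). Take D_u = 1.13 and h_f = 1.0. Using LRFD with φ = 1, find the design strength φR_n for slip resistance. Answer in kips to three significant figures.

R_n = μ · D_u · h_f · T_b · n_s · n_b = 0.5 × 1.13 × 1.0 × 24 × 1 × 9 = 122 kips.
Design strength φR_n = 1 × 122 = 122 kips.

122 kips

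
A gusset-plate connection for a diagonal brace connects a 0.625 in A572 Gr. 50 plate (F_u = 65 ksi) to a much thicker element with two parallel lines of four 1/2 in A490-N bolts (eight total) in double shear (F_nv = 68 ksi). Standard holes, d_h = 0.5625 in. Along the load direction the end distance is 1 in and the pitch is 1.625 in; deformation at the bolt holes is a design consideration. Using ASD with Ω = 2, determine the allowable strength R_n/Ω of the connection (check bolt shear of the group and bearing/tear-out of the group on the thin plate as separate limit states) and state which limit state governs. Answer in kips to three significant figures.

107 kips (bolt shear governs)

Bolt shear: A_b = π·0.5²/4 = 0.1963 in²; R_n = 68 × 0.1963 × 8 × 2 = 213.6 kips → 213.6 / 2 = 107 kips.
Bearing (1.2 l_c t F_u ≤ 2.4 d t F_u): upper limit = 2.4·0.5·0.625·65 = 48.75 kips.
  Edge l_c = 1 − 0.5625/2 = 0.7188 → r_n = 35.04 kips; interior l_c = 1.625 − 0.5625 = 1.062 → r_n = 48.75 kips.
  R_n,bearing = 2·35.04 + 6·48.75 = 362.6 kips → 362.6 / 2 = 181 kips.
Bolt shear governs: 107 kips.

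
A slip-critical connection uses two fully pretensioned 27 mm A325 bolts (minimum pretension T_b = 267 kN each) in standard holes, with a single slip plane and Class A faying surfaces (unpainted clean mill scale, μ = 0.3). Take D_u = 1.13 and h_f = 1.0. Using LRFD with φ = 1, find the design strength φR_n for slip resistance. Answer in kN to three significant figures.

181 kN

R_n = μ · D_u · h_f · T_b · n_s · n_b = 0.3 × 1.13 × 1.0 × 267 × 1 × 2 = 181 kN.
Design strength φR_n = 1 × 181 = 181 kN.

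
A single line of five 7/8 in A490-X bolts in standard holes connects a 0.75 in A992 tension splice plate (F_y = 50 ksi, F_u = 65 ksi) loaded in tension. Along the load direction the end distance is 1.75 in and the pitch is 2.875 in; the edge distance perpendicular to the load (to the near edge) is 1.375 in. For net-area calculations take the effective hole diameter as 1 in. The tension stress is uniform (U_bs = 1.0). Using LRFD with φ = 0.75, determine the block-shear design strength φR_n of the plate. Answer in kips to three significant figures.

224 kips

Shear plane L_v = 1.75 + 4·2.875 = 13.25 in; A_gv = 13.25 × 0.75 = 9.938 in².
A_nv = (13.25 − 4.5·1) × 0.75 = 6.562 in².
A_nt = (1.375 − 0.5·1) × 0.75 = 0.6562 in².
0.6 F_u A_nv = 255.9 kips; 0.6 F_y A_gv = 298.1 kips → shear rupture governs the shear term.
R_n = 255.9 + 1.0 × 65 × 0.6562 = 298.6 kips.
Design strength φR_n = 0.75 × 298.6 = 224 kips.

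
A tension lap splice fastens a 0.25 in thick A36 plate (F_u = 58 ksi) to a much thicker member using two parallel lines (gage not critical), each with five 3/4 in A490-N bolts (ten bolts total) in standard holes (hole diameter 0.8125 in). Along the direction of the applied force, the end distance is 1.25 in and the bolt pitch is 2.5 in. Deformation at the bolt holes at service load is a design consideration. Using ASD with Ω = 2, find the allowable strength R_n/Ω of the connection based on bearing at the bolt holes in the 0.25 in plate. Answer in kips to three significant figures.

119 kips

Per bolt r_n = 1.2 l_c t F_u ≤ 2.4 d t F_u; upper limit = 2.4 × 0.75 × 0.25 × 58 = 26.1 kips.
Edge bolt: l_c = 1.25 − 0.8125/2 = 0.8438 in → 1.2 × 0.8438 × 0.25 × 58 = 14.68 → r_n = 14.68 kips.
Interior bolts: l_c = 2.5 − 0.8125 = 1.688 in → 1.2 × 1.688 × 0.25 × 58 = 29.36 → r_n = 26.1 kips.
R_n = 2 × 14.68 + 8 × 26.1 = 238.2 kips.
Allowable strength R_n/Ω = 238.2 / 2 = 119 kips.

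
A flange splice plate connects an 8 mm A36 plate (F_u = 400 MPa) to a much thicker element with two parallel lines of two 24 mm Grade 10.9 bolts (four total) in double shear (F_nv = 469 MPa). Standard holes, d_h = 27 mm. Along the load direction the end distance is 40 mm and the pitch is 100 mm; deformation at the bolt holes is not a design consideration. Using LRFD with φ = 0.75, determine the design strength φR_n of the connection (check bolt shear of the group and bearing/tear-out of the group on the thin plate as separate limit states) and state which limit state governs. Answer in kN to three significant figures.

Bolt shear: A_b = π·24²/4 = 452.4 mm²; R_n = 469 × 452.4 × 4 × 2 / 1000 = 1697 kN → 0.75 × 1697 = 1270 kN.
Bearing (1.5 l_c t F_u ≤ 3.0 d t F_u): upper limit = 3.0·24·8·400 / 1000 = 230.4 kN.
  Edge l_c = 40 − 27/2 = 26.5 → r_n = 127.2 kN; interior l_c = 100 − 27 = 73 → r_n = 230.4 kN.
  R_n,bearing = 2·127.2 + 2·230.4 = 715.2 kN → 0.75 × 715.2 = 536 kN.
Bearing governs: 536 kN.

536 kN (bearing governs)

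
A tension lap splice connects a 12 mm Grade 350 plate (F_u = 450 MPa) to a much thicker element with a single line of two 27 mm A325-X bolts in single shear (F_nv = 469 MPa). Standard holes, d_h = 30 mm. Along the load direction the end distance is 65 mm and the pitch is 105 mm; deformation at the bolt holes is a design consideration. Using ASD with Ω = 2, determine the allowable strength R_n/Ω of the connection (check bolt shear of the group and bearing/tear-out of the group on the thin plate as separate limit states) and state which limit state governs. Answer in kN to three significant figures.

Bolt shear: A_b = π·27²/4 = 572.6 mm²; R_n = 469 × 572.6 × 2 × 1 / 1000 = 537.1 kN → 537.1 / 2 = 269 kN.
Bearing (1.2 l_c t F_u ≤ 2.4 d t F_u): upper limit = 2.4·27·12·450 / 1000 = 349.9 kN.
  Edge l_c = 65 − 30/2 = 50 → r_n = 324 kN; interior l_c = 105 − 30 = 75 → r_n = 349.9 kN.
  R_n,bearing = 1·324 + 1·349.9 = 673.9 kN → 673.9 / 2 = 337 kN.
Bolt shear governs: 269 kN.

269 kN (bolt shear governs)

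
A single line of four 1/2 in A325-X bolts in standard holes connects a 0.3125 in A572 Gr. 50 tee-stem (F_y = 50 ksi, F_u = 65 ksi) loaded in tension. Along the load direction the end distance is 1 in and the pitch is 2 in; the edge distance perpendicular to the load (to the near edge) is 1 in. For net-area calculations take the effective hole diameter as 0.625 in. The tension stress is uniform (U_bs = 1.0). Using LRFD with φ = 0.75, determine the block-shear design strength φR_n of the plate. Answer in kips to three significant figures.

54.5 kips

Shear plane L_v = 1 + 3·2 = 7 in; A_gv = 7 × 0.3125 = 2.188 in².
A_nv = (7 − 3.5·0.625) × 0.3125 = 1.504 in².
A_nt = (1 − 0.5·0.625) × 0.3125 = 0.2148 in².
0.6 F_u A_nv = 58.65 kips; 0.6 F_y A_gv = 65.62 kips → shear rupture governs the shear term.
R_n = 58.65 + 1.0 × 65 × 0.2148 = 72.62 kips.
Design strength φR_n = 0.75 × 72.62 = 54.5 kips.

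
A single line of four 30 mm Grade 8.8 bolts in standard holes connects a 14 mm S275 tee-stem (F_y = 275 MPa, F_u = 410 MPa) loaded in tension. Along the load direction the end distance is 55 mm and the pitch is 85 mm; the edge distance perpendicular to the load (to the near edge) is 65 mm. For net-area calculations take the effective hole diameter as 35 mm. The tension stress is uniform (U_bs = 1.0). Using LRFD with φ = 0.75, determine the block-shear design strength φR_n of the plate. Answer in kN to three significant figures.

Shear plane L_v = 55 + 3·85 = 310 mm; A_gv = 310 × 14 = 4340 mm².
A_nv = (310 − 3.5·35) × 14 = 2625 mm².
A_nt = (65 − 0.5·35) × 14 = 665 mm².
0.6 F_u A_nv = 645.8 kN; 0.6 F_y A_gv = 716.1 kN → shear rupture governs the shear term.
R_n = 645.8 + 1.0 × 410 × 665 / 1000 = 918.4 kN.
Design strength φR_n = 0.75 × 918.4 = 689 kN.

689 kN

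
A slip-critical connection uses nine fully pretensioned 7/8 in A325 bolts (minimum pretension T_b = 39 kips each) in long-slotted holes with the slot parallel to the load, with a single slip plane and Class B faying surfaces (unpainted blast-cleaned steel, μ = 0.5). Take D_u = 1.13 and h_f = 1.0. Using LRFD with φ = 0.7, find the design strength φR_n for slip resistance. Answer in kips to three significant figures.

139 kips

R_n = μ · D_u · h_f · T_b · n_s · n_b = 0.5 × 1.13 × 1.0 × 39 × 1 × 9 = 198.3 kips.
Design strength φR_n = 0.7 × 198.3 = 139 kips.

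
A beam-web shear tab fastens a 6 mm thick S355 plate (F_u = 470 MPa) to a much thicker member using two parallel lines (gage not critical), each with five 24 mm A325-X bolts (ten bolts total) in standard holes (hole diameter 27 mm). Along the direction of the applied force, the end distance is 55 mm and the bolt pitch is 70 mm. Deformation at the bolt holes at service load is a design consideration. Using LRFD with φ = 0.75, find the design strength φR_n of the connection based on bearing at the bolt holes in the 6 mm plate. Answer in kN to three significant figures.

1080 kN

Per bolt r_n = 1.2 l_c t F_u ≤ 2.4 d t F_u; upper limit = 2.4 × 24 × 6 × 470 / 1000 = 162.4 kN.
Edge bolt: l_c = 55 − 27/2 = 41.5 mm → 1.2 × 41.5 × 6 × 470 / 1000 = 140.4 → r_n = 140.4 kN.
Interior bolts: l_c = 70 − 27 = 43 mm → 1.2 × 43 × 6 × 470 / 1000 = 145.5 → r_n = 145.5 kN.
R_n = 2 × 140.4 + 8 × 145.5 = 1445 kN.
Design strength φR_n = 0.75 × 1445 = 1080 kN.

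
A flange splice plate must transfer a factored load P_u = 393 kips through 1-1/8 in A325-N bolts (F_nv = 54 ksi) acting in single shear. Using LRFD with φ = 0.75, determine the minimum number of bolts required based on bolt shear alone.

10 bolts

A_b = π·1.125²/4 = 0.994 in².
Per-bolt design strength φR_n = 0.75 × 54 × 0.994 × 1 = 40.26 kips.
n ≥ 393 / 40.26 = 9.762 → use 10 bolts.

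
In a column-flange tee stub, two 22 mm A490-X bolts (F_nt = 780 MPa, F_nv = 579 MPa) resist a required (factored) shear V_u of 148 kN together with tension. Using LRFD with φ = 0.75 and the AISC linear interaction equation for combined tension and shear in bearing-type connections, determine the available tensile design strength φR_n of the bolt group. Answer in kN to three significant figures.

379 kN

A_b = π·22²/4 = 380.1 mm²; f_rv = 148 × 1000 / (2 × 380.1) = 194.7 MPa.
F'_nt = 1.3 F_nt − (F_nt / φF_nv) f_rv = 1.3·780 − (780/(0.75·579))·194.7 = 664.3 MPa, capped at F_nt → F'_nt = 664.3 MPa.
R_n = F'_nt · A_b · n = 664.3 × 380.1 × 2 / 1000 = 505.1 kN.
Design strength φR_n = 0.75 × 505.1 = 379 kN.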